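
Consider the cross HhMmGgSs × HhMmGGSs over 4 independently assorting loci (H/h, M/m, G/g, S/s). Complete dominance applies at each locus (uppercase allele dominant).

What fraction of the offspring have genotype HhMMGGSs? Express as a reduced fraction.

P(HhMMGGSs) = 1/32

HhMmGgSs gametes: HMGS×1, HMGs×1, HMgS×1, HMgs×1, HmGS×1, HmGs×1, HmgS×1, Hmgs×1, hMGS×1, hMGs×1, hMgS×1, hMgs×1, hmGS×1, hmGs×1, hmgS×1, hmgs×1
HhMmGGSs gametes: HMGS×2, HMGs×2, HmGS×2, HmGs×2, hMGS×2, hMGs×2, hmGS×2, hmGs×2
HhMmGgSs×HhMmGGSs grid (16·16=256): HHMMGGSS=2 HHMMGGSs=4 HHMMGGss=2 HHMMGgSS=2 HHMMGgSs=4 HHMMGgss=2 HHMmGGSS=4 HHMmGGSs=8 HHMmGGss=4 HHMmGgSS=4 HHMmGgSs=8 HHMmGgss=4 HHmmGGSS=2 HHmmGGSs=4 HHmmGGss=2 HHmmGgSS=2 HHmmGgSs=4 HHmmGgss=2 HhMMGGSS=4 HhMMGGSs=8 HhMMGGss=4 HhMMGgSS=4 HhMMGgSs=8 HhMMGgss=4 HhMmGGSS=8 HhMmGGSs=16 HhMmGGss=8 HhMmGgSS=8 HhMmGgSs=16 HhMmGgss=8 HhmmGGSS=4 HhmmGGSs=8 HhmmGGss=4 HhmmGgSS=4 HhmmGgSs=8 HhmmGgss=4 hhMMGGSS=2 hhMMGGSs=4 hhMMGGss=2 hhMMGgSS=2 hhMMGgSs=4 hhMMGgss=2 hhMmGGSS=4 hhMmGGSs=8 hhMmGGss=4 hhMmGgSS=4 hhMmGgSs=8 hhMmGgss=4 hhmmGGSS=2 hhmmGGSs=4 hhmmGGss=2 hhmmGgSS=2 hhmmGgSs=4 hhmmGgss=2
HhMMGGSs hits 8/256; gcd=8; 8÷8/256÷8 = 1/32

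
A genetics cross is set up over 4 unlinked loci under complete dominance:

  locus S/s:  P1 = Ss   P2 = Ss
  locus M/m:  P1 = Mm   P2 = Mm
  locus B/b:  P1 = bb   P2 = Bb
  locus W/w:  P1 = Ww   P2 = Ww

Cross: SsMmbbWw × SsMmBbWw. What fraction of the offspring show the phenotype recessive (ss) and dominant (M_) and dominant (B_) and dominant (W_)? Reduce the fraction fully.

SsMmbbWw gametes: SMbW×2, SMbw×2, SmbW×2, Smbw×2, sMbW×2, sMbw×2, smbW×2, smbw×2
SsMmBbWw gametes: SMBW×1, SMBw×1, SMbW×1, SMbw×1, SmBW×1, SmBw×1, SmbW×1, Smbw×1, sMBW×1, sMBw×1, sMbW×1, sMbw×1, smBW×1, smBw×1, smbW×1, smbw×1
SsMmbbWw×SsMmBbWw grid (16·16=256): SSMMBbWW=2 SSMMBbWw=4 SSMMBbww=2 SSMMbbWW=2 SSMMbbWw=4 SSMMbbww=2 SSMmBbWW=4 SSMmBbWw=8 SSMmBbww=4 SSMmbbWW=4 SSMmbbWw=8 SSMmbbww=4 SSmmBbWW=2 SSmmBbWw=4 SSmmBbww=2 SSmmbbWW=2 SSmmbbWw=4 SSmmbbww=2 SsMMBbWW=4 SsMMBbWw=8 SsMMBbww=4 SsMMbbWW=4 SsMMbbWw=8 SsMMbbww=4 SsMmBbWW=8 SsMmBbWw=16 SsMmBbww=8 SsMmbbWW=8 SsMmbbWw=16 SsMmbbww=8 SsmmBbWW=4 SsmmBbWw=8 SsmmBbww=4 SsmmbbWW=4 SsmmbbWw=8 Ssmmbbww=4 ssMMBbWW=2 ssMMBbWw=4 ssMMBbww=2 ssMMbbWW=2 ssMMbbWw=4 ssMMbbww=2 ssMmBbWW=4 ssMmBbWw=8 ssMmBbww=4 ssMmbbWW=4 ssMmbbWw=8 ssMmbbww=4 ssmmBbWW=2 ssmmBbWw=4 ssmmBbww=2 ssmmbbWW=2 ssmmbbWw=4 ssmmbbww=2
ss M_ B_ W_ hits 18/256; gcd=2; 18÷2/256÷2 = 9/128

P(ss M_ B_ W_) = 9/128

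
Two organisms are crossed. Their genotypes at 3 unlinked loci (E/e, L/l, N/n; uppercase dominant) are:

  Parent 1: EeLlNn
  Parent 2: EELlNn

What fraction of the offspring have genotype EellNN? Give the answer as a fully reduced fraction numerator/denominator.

EeLlNn gametes: ELN×1, ELn×1, ElN×1, Eln×1, eLN×1, eLn×1, elN×1, eln×1
EELlNn gametes: ELN×2, ELn×2, ElN×2, Eln×2
EeLlNn×EELlNn grid (8·8=64): EELLNN=2 EELLNn=4 EELLnn=2 EELlNN=4 EELlNn=8 EELlnn=4 EEllNN=2 EEllNn=4 EEllnn=2 EeLLNN=2 EeLLNn=4 EeLLnn=2 EeLlNN=4 EeLlNn=8 EeLlnn=4 EellNN=2 EellNn=4 Eellnn=2
EellNN hits 2/64; gcd=2; 2÷2/64÷2 = 1/32

P(EellNN) = 1/32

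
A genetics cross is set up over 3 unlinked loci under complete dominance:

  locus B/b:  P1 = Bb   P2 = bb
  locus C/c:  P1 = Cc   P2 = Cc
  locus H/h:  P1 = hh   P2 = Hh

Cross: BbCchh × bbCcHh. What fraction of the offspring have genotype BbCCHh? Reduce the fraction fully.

BbCchh gametes: BCh×2, Bch×2, bCh×2, bch×2
bbCcHh gametes: bCH×2, bCh×2, bcH×2, bch×2
BbCchh×bbCcHh grid (8·8=64): BbCCHh=4 BbCChh=4 BbCcHh=8 BbCchh=8 BbccHh=4 Bbcchh=4 bbCCHh=4 bbCChh=4 bbCcHh=8 bbCchh=8 bbccHh=4 bbcchh=4
BbCCHh hits 4/64; gcd=4; 4÷4/64÷4 = 1/16

P(BbCCHh) = 1/16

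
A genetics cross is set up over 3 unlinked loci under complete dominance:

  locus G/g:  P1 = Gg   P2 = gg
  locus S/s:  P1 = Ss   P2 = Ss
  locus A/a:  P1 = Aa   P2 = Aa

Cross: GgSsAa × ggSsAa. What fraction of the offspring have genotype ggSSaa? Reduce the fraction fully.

GgSsAa gametes: GSA×1, GSa×1, GsA×1, Gsa×1, gSA×1, gSa×1, gsA×1, gsa×1
ggSsAa gametes: gSA×2, gSa×2, gsA×2, gsa×2
GgSsAa×ggSsAa grid (8·8=64): GgSSAA=2 GgSSAa=4 GgSSaa=2 GgSsAA=4 GgSsAa=8 GgSsaa=4 GgssAA=2 GgssAa=4 Ggssaa=2 ggSSAA=2 ggSSAa=4 ggSSaa=2 ggSsAA=4 ggSsAa=8 ggSsaa=4 ggssAA=2 ggssAa=4 ggssaa=2
ggSSaa hits 2/64; gcd=2; 2÷2/64÷2 = 1/32

P(ggSSaa) = 1/32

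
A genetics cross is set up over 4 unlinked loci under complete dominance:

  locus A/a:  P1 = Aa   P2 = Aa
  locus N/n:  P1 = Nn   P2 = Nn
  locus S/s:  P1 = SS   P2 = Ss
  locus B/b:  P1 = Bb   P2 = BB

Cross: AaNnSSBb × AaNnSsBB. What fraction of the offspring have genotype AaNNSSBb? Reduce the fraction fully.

P(AaNNSSBb) = 1/32

AaNnSSBb gametes: ANSB×2, ANSb×2, AnSB×2, AnSb×2, aNSB×2, aNSb×2, anSB×2, anSb×2
AaNnSsBB gametes: ANSB×2, ANsB×2, AnSB×2, AnsB×2, aNSB×2, aNsB×2, anSB×2, ansB×2
AaNnSSBb×AaNnSsBB grid (16·16=256): AANNSSBB=4 AANNSSBb=4 AANNSsBB=4 AANNSsBb=4 AANnSSBB=8 AANnSSBb=8 AANnSsBB=8 AANnSsBb=8 AAnnSSBB=4 AAnnSSBb=4 AAnnSsBB=4 AAnnSsBb=4 AaNNSSBB=8 AaNNSSBb=8 AaNNSsBB=8 AaNNSsBb=8 AaNnSSBB=16 AaNnSSBb=16 AaNnSsBB=16 AaNnSsBb=16 AannSSBB=8 AannSSBb=8 AannSsBB=8 AannSsBb=8 aaNNSSBB=4 aaNNSSBb=4 aaNNSsBB=4 aaNNSsBb=4 aaNnSSBB=8 aaNnSSBb=8 aaNnSsBB=8 aaNnSsBb=8 aannSSBB=4 aannSSBb=4 aannSsBB=4 aannSsBb=4
AaNNSSBb hits 8/256; gcd=8; 8÷8/256÷8 = 1/32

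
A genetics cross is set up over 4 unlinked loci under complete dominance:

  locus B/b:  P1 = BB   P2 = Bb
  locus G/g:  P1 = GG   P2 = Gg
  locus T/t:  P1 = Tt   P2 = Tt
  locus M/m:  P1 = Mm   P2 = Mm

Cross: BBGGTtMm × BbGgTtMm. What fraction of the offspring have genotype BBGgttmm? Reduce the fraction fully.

BBGGTtMm gametes: BGTM×4, BGTm×4, BGtM×4, BGtm×4
BbGgTtMm gametes: BGTM×1, BGTm×1, BGtM×1, BGtm×1, BgTM×1, BgTm×1, BgtM×1, Bgtm×1, bGTM×1, bGTm×1, bGtM×1, bGtm×1, bgTM×1, bgTm×1, bgtM×1, bgtm×1
BBGGTtMm×BbGgTtMm grid (16·16=256): BBGGTTMM=4 BBGGTTMm=8 BBGGTTmm=4 BBGGTtMM=8 BBGGTtMm=16 BBGGTtmm=8 BBGGttMM=4 BBGGttMm=8 BBGGttmm=4 BBGgTTMM=4 BBGgTTMm=8 BBGgTTmm=4 BBGgTtMM=8 BBGgTtMm=16 BBGgTtmm=8 BBGgttMM=4 BBGgttMm=8 BBGgttmm=4 BbGGTTMM=4 BbGGTTMm=8 BbGGTTmm=4 BbGGTtMM=8 BbGGTtMm=16 BbGGTtmm=8 BbGGttMM=4 BbGGttMm=8 BbGGttmm=4 BbGgTTMM=4 BbGgTTMm=8 BbGgTTmm=4 BbGgTtMM=8 BbGgTtMm=16 BbGgTtmm=8 BbGgttMM=4 BbGgttMm=8 BbGgttmm=4
BBGgttmm hits 4/256; gcd=4; 4÷4/256÷4 = 1/64

P(BBGgttmm) = 1/64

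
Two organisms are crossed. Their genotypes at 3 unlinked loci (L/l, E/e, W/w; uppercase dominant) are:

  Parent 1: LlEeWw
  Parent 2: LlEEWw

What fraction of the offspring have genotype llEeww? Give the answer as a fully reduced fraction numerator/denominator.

LlEeWw gametes: LEW×1, LEw×1, LeW×1, Lew×1, lEW×1, lEw×1, leW×1, lew×1
LlEEWw gametes: LEW×2, LEw×2, lEW×2, lEw×2
LlEeWw×LlEEWw grid (8·8=64): LLEEWW=2 LLEEWw=4 LLEEww=2 LLEeWW=2 LLEeWw=4 LLEeww=2 LlEEWW=4 LlEEWw=8 LlEEww=4 LlEeWW=4 LlEeWw=8 LlEeww=4 llEEWW=2 llEEWw=4 llEEww=2 llEeWW=2 llEeWw=4 llEeww=2
llEeww hits 2/64; gcd=2; 2÷2/64÷2 = 1/32

P(llEeww) = 1/32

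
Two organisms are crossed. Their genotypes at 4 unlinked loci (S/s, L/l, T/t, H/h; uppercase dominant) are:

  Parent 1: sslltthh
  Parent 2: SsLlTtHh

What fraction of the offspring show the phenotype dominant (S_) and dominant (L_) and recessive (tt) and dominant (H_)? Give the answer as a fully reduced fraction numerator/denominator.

P(S_ L_ tt H_) = 1/16

sslltthh gametes: slth×16
SsLlTtHh gametes: SLTH×1, SLTh×1, SLtH×1, SLth×1, SlTH×1, SlTh×1, SltH×1, Slth×1, sLTH×1, sLTh×1, sLtH×1, sLth×1, slTH×1, slTh×1, sltH×1, slth×1
sslltthh×SsLlTtHh grid (16·16=256): SsLlTtHh=16 SsLlTthh=16 SsLlttHh=16 SsLltthh=16 SsllTtHh=16 SsllTthh=16 SsllttHh=16 Sslltthh=16 ssLlTtHh=16 ssLlTthh=16 ssLlttHh=16 ssLltthh=16 ssllTtHh=16 ssllTthh=16 ssllttHh=16 sslltthh=16
S_ L_ tt H_ hits 16/256; gcd=16; 16÷16/256÷16 = 1/16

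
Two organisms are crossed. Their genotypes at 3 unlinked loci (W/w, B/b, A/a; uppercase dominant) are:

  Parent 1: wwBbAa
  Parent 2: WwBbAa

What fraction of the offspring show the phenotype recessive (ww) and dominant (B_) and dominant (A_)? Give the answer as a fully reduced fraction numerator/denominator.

P(ww B_ A_) = 9/32

wwBbAa gametes: wBA×2, wBa×2, wbA×2, wba×2
WwBbAa gametes: WBA×1, WBa×1, WbA×1, Wba×1, wBA×1, wBa×1, wbA×1, wba×1
wwBbAa×WwBbAa grid (8·8=64): WwBBAA=2 WwBBAa=4 WwBBaa=2 WwBbAA=4 WwBbAa=8 WwBbaa=4 WwbbAA=2 WwbbAa=4 Wwbbaa=2 wwBBAA=2 wwBBAa=4 wwBBaa=2 wwBbAA=4 wwBbAa=8 wwBbaa=4 wwbbAA=2 wwbbAa=4 wwbbaa=2
ww B_ A_ hits 18/64; gcd=2; 18÷2/64÷2 = 9/32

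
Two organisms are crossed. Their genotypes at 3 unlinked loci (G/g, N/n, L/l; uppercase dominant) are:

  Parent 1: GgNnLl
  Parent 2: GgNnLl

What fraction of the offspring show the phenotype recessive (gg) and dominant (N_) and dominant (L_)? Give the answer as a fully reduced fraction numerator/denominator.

P(gg N_ L_) = 9/64

GgNnLl gametes: GNL×1, GNl×1, GnL×1, Gnl×1, gNL×1, gNl×1, gnL×1, gnl×1
GgNnLl gametes: GNL×1, GNl×1, GnL×1, Gnl×1, gNL×1, gNl×1, gnL×1, gnl×1
GgNnLl×GgNnLl grid (8·8=64): GGNNLL=1 GGNNLl=2 GGNNll=1 GGNnLL=2 GGNnLl=4 GGNnll=2 GGnnLL=1 GGnnLl=2 GGnnll=1 GgNNLL=2 GgNNLl=4 GgNNll=2 GgNnLL=4 GgNnLl=8 GgNnll=4 GgnnLL=2 GgnnLl=4 Ggnnll=2 ggNNLL=1 ggNNLl=2 ggNNll=1 ggNnLL=2 ggNnLl=4 ggNnll=2 ggnnLL=1 ggnnLl=2 ggnnll=1
gg N_ L_ hits 9/64; gcd=1; 9÷1/64÷1 = 9/64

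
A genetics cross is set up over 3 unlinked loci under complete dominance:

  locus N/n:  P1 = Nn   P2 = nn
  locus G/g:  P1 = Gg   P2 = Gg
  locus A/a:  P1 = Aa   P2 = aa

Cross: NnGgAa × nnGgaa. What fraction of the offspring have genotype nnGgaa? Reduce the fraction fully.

P(nnGgaa) = 1/8

NnGgAa gametes: NGA×1, NGa×1, NgA×1, Nga×1, nGA×1, nGa×1, ngA×1, nga×1
nnGgaa gametes: nGa×4, nga×4
NnGgAa×nnGgaa grid (8·8=64): NnGGAa=4 NnGGaa=4 NnGgAa=8 NnGgaa=8 NnggAa=4 Nnggaa=4 nnGGAa=4 nnGGaa=4 nnGgAa=8 nnGgaa=8 nnggAa=4 nnggaa=4
nnGgaa hits 8/64; gcd=8; 8÷8/64÷8 = 1/8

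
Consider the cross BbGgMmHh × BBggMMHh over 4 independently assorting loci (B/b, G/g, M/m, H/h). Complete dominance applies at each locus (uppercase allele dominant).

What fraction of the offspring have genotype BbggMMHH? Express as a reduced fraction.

BbGgMmHh gametes: BGMH×1, BGMh×1, BGmH×1, BGmh×1, BgMH×1, BgMh×1, BgmH×1, Bgmh×1, bGMH×1, bGMh×1, bGmH×1, bGmh×1, bgMH×1, bgMh×1, bgmH×1, bgmh×1
BBggMMHh gametes: BgMH×8, BgMh×8
BbGgMmHh×BBggMMHh grid (16·16=256): BBGgMMHH=8 BBGgMMHh=16 BBGgMMhh=8 BBGgMmHH=8 BBGgMmHh=16 BBGgMmhh=8 BBggMMHH=8 BBggMMHh=16 BBggMMhh=8 BBggMmHH=8 BBggMmHh=16 BBggMmhh=8 BbGgMMHH=8 BbGgMMHh=16 BbGgMMhh=8 BbGgMmHH=8 BbGgMmHh=16 BbGgMmhh=8 BbggMMHH=8 BbggMMHh=16 BbggMMhh=8 BbggMmHH=8 BbggMmHh=16 BbggMmhh=8
BbggMMHH hits 8/256; gcd=8; 8÷8/256÷8 = 1/32

P(BbggMMHH) = 1/32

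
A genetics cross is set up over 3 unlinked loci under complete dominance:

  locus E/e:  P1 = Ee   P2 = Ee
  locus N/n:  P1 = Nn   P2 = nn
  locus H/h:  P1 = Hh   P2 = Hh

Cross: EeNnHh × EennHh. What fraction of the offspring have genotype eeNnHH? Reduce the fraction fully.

P(eeNnHH) = 1/32

EeNnHh gametes: ENH×1, ENh×1, EnH×1, Enh×1, eNH×1, eNh×1, enH×1, enh×1
EennHh gametes: EnH×2, Enh×2, enH×2, enh×2
EeNnHh×EennHh grid (8·8=64): EENnHH=2 EENnHh=4 EENnhh=2 EEnnHH=2 EEnnHh=4 EEnnhh=2 EeNnHH=4 EeNnHh=8 EeNnhh=4 EennHH=4 EennHh=8 Eennhh=4 eeNnHH=2 eeNnHh=4 eeNnhh=2 eennHH=2 eennHh=4 eennhh=2
eeNnHH hits 2/64; gcd=2; 2÷2/64÷2 = 1/32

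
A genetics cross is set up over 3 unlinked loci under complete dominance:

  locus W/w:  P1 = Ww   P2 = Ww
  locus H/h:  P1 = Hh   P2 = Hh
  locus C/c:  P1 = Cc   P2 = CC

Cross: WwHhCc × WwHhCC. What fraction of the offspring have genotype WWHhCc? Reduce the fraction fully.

P(WWHhCc) = 1/16

WwHhCc gametes: WHC×1, WHc×1, WhC×1, Whc×1, wHC×1, wHc×1, whC×1, whc×1
WwHhCC gametes: WHC×2, WhC×2, wHC×2, whC×2
WwHhCc×WwHhCC grid (8·8=64): WWHHCC=2 WWHHCc=2 WWHhCC=4 WWHhCc=4 WWhhCC=2 WWhhCc=2 WwHHCC=4 WwHHCc=4 WwHhCC=8 WwHhCc=8 WwhhCC=4 WwhhCc=4 wwHHCC=2 wwHHCc=2 wwHhCC=4 wwHhCc=4 wwhhCC=2 wwhhCc=2
WWHhCc hits 4/64; gcd=4; 4÷4/64÷4 = 1/16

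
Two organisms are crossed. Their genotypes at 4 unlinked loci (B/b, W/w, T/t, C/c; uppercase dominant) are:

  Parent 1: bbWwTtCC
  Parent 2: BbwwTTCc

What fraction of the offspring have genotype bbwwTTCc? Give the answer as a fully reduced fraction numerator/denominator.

P(bbwwTTCc) = 1/16

bbWwTtCC gametes: bWTC×4, bWtC×4, bwTC×4, bwtC×4
BbwwTTCc gametes: BwTC×4, BwTc×4, bwTC×4, bwTc×4
bbWwTtCC×BbwwTTCc grid (16·16=256): BbWwTTCC=16 BbWwTTCc=16 BbWwTtCC=16 BbWwTtCc=16 BbwwTTCC=16 BbwwTTCc=16 BbwwTtCC=16 BbwwTtCc=16 bbWwTTCC=16 bbWwTTCc=16 bbWwTtCC=16 bbWwTtCc=16 bbwwTTCC=16 bbwwTTCc=16 bbwwTtCC=16 bbwwTtCc=16
bbwwTTCc hits 16/256; gcd=16; 16÷16/256÷16 = 1/16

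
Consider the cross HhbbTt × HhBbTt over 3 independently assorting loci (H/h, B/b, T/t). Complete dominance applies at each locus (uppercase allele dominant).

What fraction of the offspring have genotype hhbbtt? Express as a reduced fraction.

HhbbTt gametes: HbT×2, Hbt×2, hbT×2, hbt×2
HhBbTt gametes: HBT×1, HBt×1, HbT×1, Hbt×1, hBT×1, hBt×1, hbT×1, hbt×1
HhbbTt×HhBbTt grid (8·8=64): HHBbTT=2 HHBbTt=4 HHBbtt=2 HHbbTT=2 HHbbTt=4 HHbbtt=2 HhBbTT=4 HhBbTt=8 HhBbtt=4 HhbbTT=4 HhbbTt=8 Hhbbtt=4 hhBbTT=2 hhBbTt=4 hhBbtt=2 hhbbTT=2 hhbbTt=4 hhbbtt=2
hhbbtt hits 2/64; gcd=2; 2÷2/64÷2 = 1/32

P(hhbbtt) = 1/32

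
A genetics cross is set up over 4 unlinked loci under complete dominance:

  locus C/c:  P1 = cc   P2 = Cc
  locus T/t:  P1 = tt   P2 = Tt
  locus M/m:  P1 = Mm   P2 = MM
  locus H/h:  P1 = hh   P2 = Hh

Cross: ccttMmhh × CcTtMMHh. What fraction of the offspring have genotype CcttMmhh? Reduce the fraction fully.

ccttMmhh gametes: ctMh×8, ctmh×8
CcTtMMHh gametes: CTMH×2, CTMh×2, CtMH×2, CtMh×2, cTMH×2, cTMh×2, ctMH×2, ctMh×2
ccttMmhh×CcTtMMHh grid (16·16=256): CcTtMMHh=16 CcTtMMhh=16 CcTtMmHh=16 CcTtMmhh=16 CcttMMHh=16 CcttMMhh=16 CcttMmHh=16 CcttMmhh=16 ccTtMMHh=16 ccTtMMhh=16 ccTtMmHh=16 ccTtMmhh=16 ccttMMHh=16 ccttMMhh=16 ccttMmHh=16 ccttMmhh=16
CcttMmhh hits 16/256; gcd=16; 16÷16/256÷16 = 1/16

P(CcttMmhh) = 1/16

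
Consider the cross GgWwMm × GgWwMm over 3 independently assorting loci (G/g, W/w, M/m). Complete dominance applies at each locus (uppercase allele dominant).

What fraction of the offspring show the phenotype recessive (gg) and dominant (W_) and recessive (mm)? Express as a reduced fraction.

GgWwMm gametes: GWM×1, GWm×1, GwM×1, Gwm×1, gWM×1, gWm×1, gwM×1, gwm×1
GgWwMm gametes: GWM×1, GWm×1, GwM×1, Gwm×1, gWM×1, gWm×1, gwM×1, gwm×1
GgWwMm×GgWwMm grid (8·8=64): GGWWMM=1 GGWWMm=2 GGWWmm=1 GGWwMM=2 GGWwMm=4 GGWwmm=2 GGwwMM=1 GGwwMm=2 GGwwmm=1 GgWWMM=2 GgWWMm=4 GgWWmm=2 GgWwMM=4 GgWwMm=8 GgWwmm=4 GgwwMM=2 GgwwMm=4 Ggwwmm=2 ggWWMM=1 ggWWMm=2 ggWWmm=1 ggWwMM=2 ggWwMm=4 ggWwmm=2 ggwwMM=1 ggwwMm=2 ggwwmm=1
gg W_ mm hits 3/64; gcd=1; 3÷1/64÷1 = 3/64

P(gg W_ mm) = 3/64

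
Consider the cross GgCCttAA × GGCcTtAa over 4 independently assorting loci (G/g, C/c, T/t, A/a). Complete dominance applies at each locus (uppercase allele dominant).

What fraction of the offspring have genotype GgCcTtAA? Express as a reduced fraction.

GgCCttAA gametes: GCtA×8, gCtA×8
GGCcTtAa gametes: GCTA×2, GCTa×2, GCtA×2, GCta×2, GcTA×2, GcTa×2, GctA×2, Gcta×2
GgCCttAA×GGCcTtAa grid (16·16=256): GGCCTtAA=16 GGCCTtAa=16 GGCCttAA=16 GGCCttAa=16 GGCcTtAA=16 GGCcTtAa=16 GGCcttAA=16 GGCcttAa=16 GgCCTtAA=16 GgCCTtAa=16 GgCCttAA=16 GgCCttAa=16 GgCcTtAA=16 GgCcTtAa=16 GgCcttAA=16 GgCcttAa=16
GgCcTtAA hits 16/256; gcd=16; 16÷16/256÷16 = 1/16

P(GgCcTtAA) = 1/16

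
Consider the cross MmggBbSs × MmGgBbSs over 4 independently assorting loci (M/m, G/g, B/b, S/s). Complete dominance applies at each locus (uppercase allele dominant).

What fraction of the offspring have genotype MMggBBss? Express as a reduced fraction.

P(MMggBBss) = 1/128

MmggBbSs gametes: MgBS×2, MgBs×2, MgbS×2, Mgbs×2, mgBS×2, mgBs×2, mgbS×2, mgbs×2
MmGgBbSs gametes: MGBS×1, MGBs×1, MGbS×1, MGbs×1, MgBS×1, MgBs×1, MgbS×1, Mgbs×1, mGBS×1, mGBs×1, mGbS×1, mGbs×1, mgBS×1, mgBs×1, mgbS×1, mgbs×1
MmggBbSs×MmGgBbSs grid (16·16=256): MMGgBBSS=2 MMGgBBSs=4 MMGgBBss=2 MMGgBbSS=4 MMGgBbSs=8 MMGgBbss=4 MMGgbbSS=2 MMGgbbSs=4 MMGgbbss=2 MMggBBSS=2 MMggBBSs=4 MMggBBss=2 MMggBbSS=4 MMggBbSs=8 MMggBbss=4 MMggbbSS=2 MMggbbSs=4 MMggbbss=2 MmGgBBSS=4 MmGgBBSs=8 MmGgBBss=4 MmGgBbSS=8 MmGgBbSs=16 MmGgBbss=8 MmGgbbSS=4 MmGgbbSs=8 MmGgbbss=4 MmggBBSS=4 MmggBBSs=8 MmggBBss=4 MmggBbSS=8 MmggBbSs=16 MmggBbss=8 MmggbbSS=4 MmggbbSs=8 Mmggbbss=4 mmGgBBSS=2 mmGgBBSs=4 mmGgBBss=2 mmGgBbSS=4 mmGgBbSs=8 mmGgBbss=4 mmGgbbSS=2 mmGgbbSs=4 mmGgbbss=2 mmggBBSS=2 mmggBBSs=4 mmggBBss=2 mmggBbSS=4 mmggBbSs=8 mmggBbss=4 mmggbbSS=2 mmggbbSs=4 mmggbbss=2
MMggBBss hits 2/256; gcd=2; 2÷2/256÷2 = 1/128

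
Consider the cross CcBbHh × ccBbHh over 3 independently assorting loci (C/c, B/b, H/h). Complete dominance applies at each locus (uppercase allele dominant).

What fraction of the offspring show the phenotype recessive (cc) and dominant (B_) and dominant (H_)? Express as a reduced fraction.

CcBbHh gametes: CBH×1, CBh×1, CbH×1, Cbh×1, cBH×1, cBh×1, cbH×1, cbh×1
ccBbHh gametes: cBH×2, cBh×2, cbH×2, cbh×2
CcBbHh×ccBbHh grid (8·8=64): CcBBHH=2 CcBBHh=4 CcBBhh=2 CcBbHH=4 CcBbHh=8 CcBbhh=4 CcbbHH=2 CcbbHh=4 Ccbbhh=2 ccBBHH=2 ccBBHh=4 ccBBhh=2 ccBbHH=4 ccBbHh=8 ccBbhh=4 ccbbHH=2 ccbbHh=4 ccbbhh=2
cc B_ H_ hits 18/64; gcd=2; 18÷2/64÷2 = 9/32

P(cc B_ H_) = 9/32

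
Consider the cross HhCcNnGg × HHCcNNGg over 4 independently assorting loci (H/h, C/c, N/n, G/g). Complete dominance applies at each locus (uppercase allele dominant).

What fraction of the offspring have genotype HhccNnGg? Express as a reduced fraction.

P(HhccNnGg) = 1/32

HhCcNnGg gametes: HCNG×1, HCNg×1, HCnG×1, HCng×1, HcNG×1, HcNg×1, HcnG×1, Hcng×1, hCNG×1, hCNg×1, hCnG×1, hCng×1, hcNG×1, hcNg×1, hcnG×1, hcng×1
HHCcNNGg gametes: HCNG×4, HCNg×4, HcNG×4, HcNg×4
HhCcNnGg×HHCcNNGg grid (16·16=256): HHCCNNGG=4 HHCCNNGg=8 HHCCNNgg=4 HHCCNnGG=4 HHCCNnGg=8 HHCCNngg=4 HHCcNNGG=8 HHCcNNGg=16 HHCcNNgg=8 HHCcNnGG=8 HHCcNnGg=16 HHCcNngg=8 HHccNNGG=4 HHccNNGg=8 HHccNNgg=4 HHccNnGG=4 HHccNnGg=8 HHccNngg=4 HhCCNNGG=4 HhCCNNGg=8 HhCCNNgg=4 HhCCNnGG=4 HhCCNnGg=8 HhCCNngg=4 HhCcNNGG=8 HhCcNNGg=16 HhCcNNgg=8 HhCcNnGG=8 HhCcNnGg=16 HhCcNngg=8 HhccNNGG=4 HhccNNGg=8 HhccNNgg=4 HhccNnGG=4 HhccNnGg=8 HhccNngg=4
HhccNnGg hits 8/256; gcd=8; 8÷8/256÷8 = 1/32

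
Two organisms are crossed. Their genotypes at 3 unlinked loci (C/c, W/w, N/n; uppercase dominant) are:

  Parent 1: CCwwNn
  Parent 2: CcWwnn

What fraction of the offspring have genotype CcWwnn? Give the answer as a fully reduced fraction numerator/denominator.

P(CcWwnn) = 1/8

CCwwNn gametes: CwN×4, Cwn×4
CcWwnn gametes: CWn×2, Cwn×2, cWn×2, cwn×2
CCwwNn×CcWwnn grid (8·8=64): CCWwNn=8 CCWwnn=8 CCwwNn=8 CCwwnn=8 CcWwNn=8 CcWwnn=8 CcwwNn=8 Ccwwnn=8
CcWwnn hits 8/64; gcd=8; 8÷8/64÷8 = 1/8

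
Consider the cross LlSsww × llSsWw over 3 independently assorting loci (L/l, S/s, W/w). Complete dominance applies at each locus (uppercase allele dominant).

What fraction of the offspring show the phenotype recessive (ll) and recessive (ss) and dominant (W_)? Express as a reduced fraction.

P(ll ss W_) = 1/16

LlSsww gametes: LSw×2, Lsw×2, lSw×2, lsw×2
llSsWw gametes: lSW×2, lSw×2, lsW×2, lsw×2
LlSsww×llSsWw grid (8·8=64): LlSSWw=4 LlSSww=4 LlSsWw=8 LlSsww=8 LlssWw=4 Llssww=4 llSSWw=4 llSSww=4 llSsWw=8 llSsww=8 llssWw=4 llssww=4
ll ss W_ hits 4/64; gcd=4; 4÷4/64÷4 = 1/16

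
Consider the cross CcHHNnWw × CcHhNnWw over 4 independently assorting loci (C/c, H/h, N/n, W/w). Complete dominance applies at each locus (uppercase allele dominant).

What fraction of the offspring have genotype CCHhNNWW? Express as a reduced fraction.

P(CCHhNNWW) = 1/128

CcHHNnWw gametes: CHNW×2, CHNw×2, CHnW×2, CHnw×2, cHNW×2, cHNw×2, cHnW×2, cHnw×2
CcHhNnWw gametes: CHNW×1, CHNw×1, CHnW×1, CHnw×1, ChNW×1, ChNw×1, ChnW×1, Chnw×1, cHNW×1, cHNw×1, cHnW×1, cHnw×1, chNW×1, chNw×1, chnW×1, chnw×1
CcHHNnWw×CcHhNnWw grid (16·16=256): CCHHNNWW=2 CCHHNNWw=4 CCHHNNww=2 CCHHNnWW=4 CCHHNnWw=8 CCHHNnww=4 CCHHnnWW=2 CCHHnnWw=4 CCHHnnww=2 CCHhNNWW=2 CCHhNNWw=4 CCHhNNww=2 CCHhNnWW=4 CCHhNnWw=8 CCHhNnww=4 CCHhnnWW=2 CCHhnnWw=4 CCHhnnww=2 CcHHNNWW=4 CcHHNNWw=8 CcHHNNww=4 CcHHNnWW=8 CcHHNnWw=16 CcHHNnww=8 CcHHnnWW=4 CcHHnnWw=8 CcHHnnww=4 CcHhNNWW=4 CcHhNNWw=8 CcHhNNww=4 CcHhNnWW=8 CcHhNnWw=16 CcHhNnww=8 CcHhnnWW=4 CcHhnnWw=8 CcHhnnww=4 ccHHNNWW=2 ccHHNNWw=4 ccHHNNww=2 ccHHNnWW=4 ccHHNnWw=8 ccHHNnww=4 ccHHnnWW=2 ccHHnnWw=4 ccHHnnww=2 ccHhNNWW=2 ccHhNNWw=4 ccHhNNww=2 ccHhNnWW=4 ccHhNnWw=8 ccHhNnww=4 ccHhnnWW=2 ccHhnnWw=4 ccHhnnww=2
CCHhNNWW hits 2/256; gcd=2; 2÷2/256÷2 = 1/128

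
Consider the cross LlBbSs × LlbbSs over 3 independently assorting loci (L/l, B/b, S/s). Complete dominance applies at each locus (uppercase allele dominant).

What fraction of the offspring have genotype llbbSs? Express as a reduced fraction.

LlBbSs gametes: LBS×1, LBs×1, LbS×1, Lbs×1, lBS×1, lBs×1, lbS×1, lbs×1
LlbbSs gametes: LbS×2, Lbs×2, lbS×2, lbs×2
LlBbSs×LlbbSs grid (8·8=64): LLBbSS=2 LLBbSs=4 LLBbss=2 LLbbSS=2 LLbbSs=4 LLbbss=2 LlBbSS=4 LlBbSs=8 LlBbss=4 LlbbSS=4 LlbbSs=8 Llbbss=4 llBbSS=2 llBbSs=4 llBbss=2 llbbSS=2 llbbSs=4 llbbss=2
llbbSs hits 4/64; gcd=4; 4÷4/64÷4 = 1/16

P(llbbSs) = 1/16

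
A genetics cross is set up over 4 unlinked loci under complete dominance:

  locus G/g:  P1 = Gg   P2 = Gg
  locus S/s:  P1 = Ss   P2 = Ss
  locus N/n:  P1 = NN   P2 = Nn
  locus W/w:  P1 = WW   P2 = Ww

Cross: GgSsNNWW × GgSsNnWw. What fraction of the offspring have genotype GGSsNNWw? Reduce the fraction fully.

GgSsNNWW gametes: GSNW×4, GsNW×4, gSNW×4, gsNW×4
GgSsNnWw gametes: GSNW×1, GSNw×1, GSnW×1, GSnw×1, GsNW×1, GsNw×1, GsnW×1, Gsnw×1, gSNW×1, gSNw×1, gSnW×1, gSnw×1, gsNW×1, gsNw×1, gsnW×1, gsnw×1
GgSsNNWW×GgSsNnWw grid (16·16=256): GGSSNNWW=4 GGSSNNWw=4 GGSSNnWW=4 GGSSNnWw=4 GGSsNNWW=8 GGSsNNWw=8 GGSsNnWW=8 GGSsNnWw=8 GGssNNWW=4 GGssNNWw=4 GGssNnWW=4 GGssNnWw=4 GgSSNNWW=8 GgSSNNWw=8 GgSSNnWW=8 GgSSNnWw=8 GgSsNNWW=16 GgSsNNWw=16 GgSsNnWW=16 GgSsNnWw=16 GgssNNWW=8 GgssNNWw=8 GgssNnWW=8 GgssNnWw=8 ggSSNNWW=4 ggSSNNWw=4 ggSSNnWW=4 ggSSNnWw=4 ggSsNNWW=8 ggSsNNWw=8 ggSsNnWW=8 ggSsNnWw=8 ggssNNWW=4 ggssNNWw=4 ggssNnWW=4 ggssNnWw=4
GGSsNNWw hits 8/256; gcd=8; 8÷8/256÷8 = 1/32

P(GGSsNNWw) = 1/32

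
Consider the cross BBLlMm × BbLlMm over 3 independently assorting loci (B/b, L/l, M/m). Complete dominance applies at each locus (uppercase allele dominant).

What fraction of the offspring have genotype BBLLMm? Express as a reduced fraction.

BBLlMm gametes: BLM×2, BLm×2, BlM×2, Blm×2
BbLlMm gametes: BLM×1, BLm×1, BlM×1, Blm×1, bLM×1, bLm×1, blM×1, blm×1
BBLlMm×BbLlMm grid (8·8=64): BBLLMM=2 BBLLMm=4 BBLLmm=2 BBLlMM=4 BBLlMm=8 BBLlmm=4 BBllMM=2 BBllMm=4 BBllmm=2 BbLLMM=2 BbLLMm=4 BbLLmm=2 BbLlMM=4 BbLlMm=8 BbLlmm=4 BbllMM=2 BbllMm=4 Bbllmm=2
BBLLMm hits 4/64; gcd=4; 4÷4/64÷4 = 1/16

P(BBLLMm) = 1/16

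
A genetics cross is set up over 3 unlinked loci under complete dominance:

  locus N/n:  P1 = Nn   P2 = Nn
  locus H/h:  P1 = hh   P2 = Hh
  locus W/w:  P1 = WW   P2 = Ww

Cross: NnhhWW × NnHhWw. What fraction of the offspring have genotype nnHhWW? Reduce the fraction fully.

P(nnHhWW) = 1/16

NnhhWW gametes: NhW×4, nhW×4
NnHhWw gametes: NHW×1, NHw×1, NhW×1, Nhw×1, nHW×1, nHw×1, nhW×1, nhw×1
NnhhWW×NnHhWw grid (8·8=64): NNHhWW=4 NNHhWw=4 NNhhWW=4 NNhhWw=4 NnHhWW=8 NnHhWw=8 NnhhWW=8 NnhhWw=8 nnHhWW=4 nnHhWw=4 nnhhWW=4 nnhhWw=4
nnHhWW hits 4/64; gcd=4; 4÷4/64÷4 = 1/16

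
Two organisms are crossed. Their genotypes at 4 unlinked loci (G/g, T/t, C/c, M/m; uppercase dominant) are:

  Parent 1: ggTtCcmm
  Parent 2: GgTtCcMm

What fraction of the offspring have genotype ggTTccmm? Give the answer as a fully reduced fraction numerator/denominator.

P(ggTTccmm) = 1/64

ggTtCcmm gametes: gTCm×4, gTcm×4, gtCm×4, gtcm×4
GgTtCcMm gametes: GTCM×1, GTCm×1, GTcM×1, GTcm×1, GtCM×1, GtCm×1, GtcM×1, Gtcm×1, gTCM×1, gTCm×1, gTcM×1, gTcm×1, gtCM×1, gtCm×1, gtcM×1, gtcm×1
ggTtCcmm×GgTtCcMm grid (16·16=256): GgTTCCMm=4 GgTTCCmm=4 GgTTCcMm=8 GgTTCcmm=8 GgTTccMm=4 GgTTccmm=4 GgTtCCMm=8 GgTtCCmm=8 GgTtCcMm=16 GgTtCcmm=16 GgTtccMm=8 GgTtccmm=8 GgttCCMm=4 GgttCCmm=4 GgttCcMm=8 GgttCcmm=8 GgttccMm=4 Ggttccmm=4 ggTTCCMm=4 ggTTCCmm=4 ggTTCcMm=8 ggTTCcmm=8 ggTTccMm=4 ggTTccmm=4 ggTtCCMm=8 ggTtCCmm=8 ggTtCcMm=16 ggTtCcmm=16 ggTtccMm=8 ggTtccmm=8 ggttCCMm=4 ggttCCmm=4 ggttCcMm=8 ggttCcmm=8 ggttccMm=4 ggttccmm=4
ggTTccmm hits 4/256; gcd=4; 4÷4/256÷4 = 1/64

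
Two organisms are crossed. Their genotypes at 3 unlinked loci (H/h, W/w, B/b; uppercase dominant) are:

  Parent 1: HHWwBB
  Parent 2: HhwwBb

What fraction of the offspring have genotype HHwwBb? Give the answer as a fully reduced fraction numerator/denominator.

HHWwBB gametes: HWB×4, HwB×4
HhwwBb gametes: HwB×2, Hwb×2, hwB×2, hwb×2
HHWwBB×HhwwBb grid (8·8=64): HHWwBB=8 HHWwBb=8 HHwwBB=8 HHwwBb=8 HhWwBB=8 HhWwBb=8 HhwwBB=8 HhwwBb=8
HHwwBb hits 8/64; gcd=8; 8÷8/64÷8 = 1/8

P(HHwwBb) = 1/8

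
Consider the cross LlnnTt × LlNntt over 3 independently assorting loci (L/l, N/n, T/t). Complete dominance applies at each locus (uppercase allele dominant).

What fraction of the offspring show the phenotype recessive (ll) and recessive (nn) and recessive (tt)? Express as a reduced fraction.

LlnnTt gametes: LnT×2, Lnt×2, lnT×2, lnt×2
LlNntt gametes: LNt×2, Lnt×2, lNt×2, lnt×2
LlnnTt×LlNntt grid (8·8=64): LLNnTt=4 LLNntt=4 LLnnTt=4 LLnntt=4 LlNnTt=8 LlNntt=8 LlnnTt=8 Llnntt=8 llNnTt=4 llNntt=4 llnnTt=4 llnntt=4
ll nn tt hits 4/64; gcd=4; 4÷4/64÷4 = 1/16

P(ll nn tt) = 1/16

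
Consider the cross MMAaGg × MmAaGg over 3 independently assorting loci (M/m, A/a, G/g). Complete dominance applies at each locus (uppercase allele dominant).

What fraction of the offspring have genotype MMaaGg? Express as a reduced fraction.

MMAaGg gametes: MAG×2, MAg×2, MaG×2, Mag×2
MmAaGg gametes: MAG×1, MAg×1, MaG×1, Mag×1, mAG×1, mAg×1, maG×1, mag×1
MMAaGg×MmAaGg grid (8·8=64): MMAAGG=2 MMAAGg=4 MMAAgg=2 MMAaGG=4 MMAaGg=8 MMAagg=4 MMaaGG=2 MMaaGg=4 MMaagg=2 MmAAGG=2 MmAAGg=4 MmAAgg=2 MmAaGG=4 MmAaGg=8 MmAagg=4 MmaaGG=2 MmaaGg=4 Mmaagg=2
MMaaGg hits 4/64; gcd=4; 4÷4/64÷4 = 1/16

P(MMaaGg) = 1/16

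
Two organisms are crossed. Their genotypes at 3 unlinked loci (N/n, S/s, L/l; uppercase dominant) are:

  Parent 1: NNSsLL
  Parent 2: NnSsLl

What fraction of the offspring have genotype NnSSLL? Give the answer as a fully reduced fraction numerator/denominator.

NNSsLL gametes: NSL×4, NsL×4
NnSsLl gametes: NSL×1, NSl×1, NsL×1, Nsl×1, nSL×1, nSl×1, nsL×1, nsl×1
NNSsLL×NnSsLl grid (8·8=64): NNSSLL=4 NNSSLl=4 NNSsLL=8 NNSsLl=8 NNssLL=4 NNssLl=4 NnSSLL=4 NnSSLl=4 NnSsLL=8 NnSsLl=8 NnssLL=4 NnssLl=4
NnSSLL hits 4/64; gcd=4; 4÷4/64÷4 = 1/16

P(NnSSLL) = 1/16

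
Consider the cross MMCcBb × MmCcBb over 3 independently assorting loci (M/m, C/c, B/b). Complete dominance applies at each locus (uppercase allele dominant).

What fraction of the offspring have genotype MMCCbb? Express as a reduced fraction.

P(MMCCbb) = 1/32

MMCcBb gametes: MCB×2, MCb×2, McB×2, Mcb×2
MmCcBb gametes: MCB×1, MCb×1, McB×1, Mcb×1, mCB×1, mCb×1, mcB×1, mcb×1
MMCcBb×MmCcBb grid (8·8=64): MMCCBB=2 MMCCBb=4 MMCCbb=2 MMCcBB=4 MMCcBb=8 MMCcbb=4 MMccBB=2 MMccBb=4 MMccbb=2 MmCCBB=2 MmCCBb=4 MmCCbb=2 MmCcBB=4 MmCcBb=8 MmCcbb=4 MmccBB=2 MmccBb=4 Mmccbb=2
MMCCbb hits 2/64; gcd=2; 2÷2/64÷2 = 1/32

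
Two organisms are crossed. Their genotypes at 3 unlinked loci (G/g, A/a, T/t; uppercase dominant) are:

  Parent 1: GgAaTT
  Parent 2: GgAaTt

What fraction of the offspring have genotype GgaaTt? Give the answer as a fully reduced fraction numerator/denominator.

P(GgaaTt) = 1/16

GgAaTT gametes: GAT×2, GaT×2, gAT×2, gaT×2
GgAaTt gametes: GAT×1, GAt×1, GaT×1, Gat×1, gAT×1, gAt×1, gaT×1, gat×1
GgAaTT×GgAaTt grid (8·8=64): GGAATT=2 GGAATt=2 GGAaTT=4 GGAaTt=4 GGaaTT=2 GGaaTt=2 GgAATT=4 GgAATt=4 GgAaTT=8 GgAaTt=8 GgaaTT=4 GgaaTt=4 ggAATT=2 ggAATt=2 ggAaTT=4 ggAaTt=4 ggaaTT=2 ggaaTt=2
GgaaTt hits 4/64; gcd=4; 4÷4/64÷4 = 1/16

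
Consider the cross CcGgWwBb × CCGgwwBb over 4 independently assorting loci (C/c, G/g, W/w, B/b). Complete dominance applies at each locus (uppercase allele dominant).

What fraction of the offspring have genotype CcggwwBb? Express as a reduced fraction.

CcGgWwBb gametes: CGWB×1, CGWb×1, CGwB×1, CGwb×1, CgWB×1, CgWb×1, CgwB×1, Cgwb×1, cGWB×1, cGWb×1, cGwB×1, cGwb×1, cgWB×1, cgWb×1, cgwB×1, cgwb×1
CCGgwwBb gametes: CGwB×4, CGwb×4, CgwB×4, Cgwb×4
CcGgWwBb×CCGgwwBb grid (16·16=256): CCGGWwBB=4 CCGGWwBb=8 CCGGWwbb=4 CCGGwwBB=4 CCGGwwBb=8 CCGGwwbb=4 CCGgWwBB=8 CCGgWwBb=16 CCGgWwbb=8 CCGgwwBB=8 CCGgwwBb=16 CCGgwwbb=8 CCggWwBB=4 CCggWwBb=8 CCggWwbb=4 CCggwwBB=4 CCggwwBb=8 CCggwwbb=4 CcGGWwBB=4 CcGGWwBb=8 CcGGWwbb=4 CcGGwwBB=4 CcGGwwBb=8 CcGGwwbb=4 CcGgWwBB=8 CcGgWwBb=16 CcGgWwbb=8 CcGgwwBB=8 CcGgwwBb=16 CcGgwwbb=8 CcggWwBB=4 CcggWwBb=8 CcggWwbb=4 CcggwwBB=4 CcggwwBb=8 Ccggwwbb=4
CcggwwBb hits 8/256; gcd=8; 8÷8/256÷8 = 1/32

P(CcggwwBb) = 1/32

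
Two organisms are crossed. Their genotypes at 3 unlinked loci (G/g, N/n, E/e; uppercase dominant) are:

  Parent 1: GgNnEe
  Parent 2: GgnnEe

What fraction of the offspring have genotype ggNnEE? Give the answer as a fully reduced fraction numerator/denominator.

GgNnEe gametes: GNE×1, GNe×1, GnE×1, Gne×1, gNE×1, gNe×1, gnE×1, gne×1
GgnnEe gametes: GnE×2, Gne×2, gnE×2, gne×2
GgNnEe×GgnnEe grid (8·8=64): GGNnEE=2 GGNnEe=4 GGNnee=2 GGnnEE=2 GGnnEe=4 GGnnee=2 GgNnEE=4 GgNnEe=8 GgNnee=4 GgnnEE=4 GgnnEe=8 Ggnnee=4 ggNnEE=2 ggNnEe=4 ggNnee=2 ggnnEE=2 ggnnEe=4 ggnnee=2
ggNnEE hits 2/64; gcd=2; 2÷2/64÷2 = 1/32

P(ggNnEE) = 1/32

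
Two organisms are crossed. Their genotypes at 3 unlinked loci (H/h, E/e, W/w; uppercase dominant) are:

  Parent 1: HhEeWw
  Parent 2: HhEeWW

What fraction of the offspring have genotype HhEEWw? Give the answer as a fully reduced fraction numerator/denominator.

HhEeWw gametes: HEW×1, HEw×1, HeW×1, Hew×1, hEW×1, hEw×1, heW×1, hew×1
HhEeWW gametes: HEW×2, HeW×2, hEW×2, heW×2
HhEeWw×HhEeWW grid (8·8=64): HHEEWW=2 HHEEWw=2 HHEeWW=4 HHEeWw=4 HHeeWW=2 HHeeWw=2 HhEEWW=4 HhEEWw=4 HhEeWW=8 HhEeWw=8 HheeWW=4 HheeWw=4 hhEEWW=2 hhEEWw=2 hhEeWW=4 hhEeWw=4 hheeWW=2 hheeWw=2
HhEEWw hits 4/64; gcd=4; 4÷4/64÷4 = 1/16

P(HhEEWw) = 1/16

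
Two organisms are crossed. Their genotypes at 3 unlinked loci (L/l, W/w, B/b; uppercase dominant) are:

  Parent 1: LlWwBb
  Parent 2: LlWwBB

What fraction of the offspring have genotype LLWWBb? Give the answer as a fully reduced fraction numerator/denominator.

P(LLWWBb) = 1/32

LlWwBb gametes: LWB×1, LWb×1, LwB×1, Lwb×1, lWB×1, lWb×1, lwB×1, lwb×1
LlWwBB gametes: LWB×2, LwB×2, lWB×2, lwB×2
LlWwBb×LlWwBB grid (8·8=64): LLWWBB=2 LLWWBb=2 LLWwBB=4 LLWwBb=4 LLwwBB=2 LLwwBb=2 LlWWBB=4 LlWWBb=4 LlWwBB=8 LlWwBb=8 LlwwBB=4 LlwwBb=4 llWWBB=2 llWWBb=2 llWwBB=4 llWwBb=4 llwwBB=2 llwwBb=2
LLWWBb hits 2/64; gcd=2; 2÷2/64÷2 = 1/32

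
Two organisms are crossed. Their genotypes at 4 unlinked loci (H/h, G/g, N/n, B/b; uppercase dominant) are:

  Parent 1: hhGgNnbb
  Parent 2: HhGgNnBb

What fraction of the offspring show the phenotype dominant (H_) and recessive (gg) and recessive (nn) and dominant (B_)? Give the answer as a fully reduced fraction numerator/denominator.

hhGgNnbb gametes: hGNb×4, hGnb×4, hgNb×4, hgnb×4
HhGgNnBb gametes: HGNB×1, HGNb×1, HGnB×1, HGnb×1, HgNB×1, HgNb×1, HgnB×1, Hgnb×1, hGNB×1, hGNb×1, hGnB×1, hGnb×1, hgNB×1, hgNb×1, hgnB×1, hgnb×1
hhGgNnbb×HhGgNnBb grid (16·16=256): HhGGNNBb=4 HhGGNNbb=4 HhGGNnBb=8 HhGGNnbb=8 HhGGnnBb=4 HhGGnnbb=4 HhGgNNBb=8 HhGgNNbb=8 HhGgNnBb=16 HhGgNnbb=16 HhGgnnBb=8 HhGgnnbb=8 HhggNNBb=4 HhggNNbb=4 HhggNnBb=8 HhggNnbb=8 HhggnnBb=4 Hhggnnbb=4 hhGGNNBb=4 hhGGNNbb=4 hhGGNnBb=8 hhGGNnbb=8 hhGGnnBb=4 hhGGnnbb=4 hhGgNNBb=8 hhGgNNbb=8 hhGgNnBb=16 hhGgNnbb=16 hhGgnnBb=8 hhGgnnbb=8 hhggNNBb=4 hhggNNbb=4 hhggNnBb=8 hhggNnbb=8 hhggnnBb=4 hhggnnbb=4
H_ gg nn B_ hits 4/256; gcd=4; 4÷4/256÷4 = 1/64

P(H_ gg nn B_) = 1/64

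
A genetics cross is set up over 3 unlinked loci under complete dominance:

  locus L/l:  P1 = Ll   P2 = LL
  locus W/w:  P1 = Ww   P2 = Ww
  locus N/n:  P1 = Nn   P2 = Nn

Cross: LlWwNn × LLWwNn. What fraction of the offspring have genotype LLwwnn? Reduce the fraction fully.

P(LLwwnn) = 1/32

LlWwNn gametes: LWN×1, LWn×1, LwN×1, Lwn×1, lWN×1, lWn×1, lwN×1, lwn×1
LLWwNn gametes: LWN×2, LWn×2, LwN×2, Lwn×2
LlWwNn×LLWwNn grid (8·8=64): LLWWNN=2 LLWWNn=4 LLWWnn=2 LLWwNN=4 LLWwNn=8 LLWwnn=4 LLwwNN=2 LLwwNn=4 LLwwnn=2 LlWWNN=2 LlWWNn=4 LlWWnn=2 LlWwNN=4 LlWwNn=8 LlWwnn=4 LlwwNN=2 LlwwNn=4 Llwwnn=2
LLwwnn hits 2/64; gcd=2; 2÷2/64÷2 = 1/32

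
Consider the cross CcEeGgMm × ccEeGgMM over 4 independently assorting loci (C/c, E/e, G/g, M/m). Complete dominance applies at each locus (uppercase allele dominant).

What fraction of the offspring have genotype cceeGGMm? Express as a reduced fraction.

P(cceeGGMm) = 1/64

CcEeGgMm gametes: CEGM×1, CEGm×1, CEgM×1, CEgm×1, CeGM×1, CeGm×1, CegM×1, Cegm×1, cEGM×1, cEGm×1, cEgM×1, cEgm×1, ceGM×1, ceGm×1, cegM×1, cegm×1
ccEeGgMM gametes: cEGM×4, cEgM×4, ceGM×4, cegM×4
CcEeGgMm×ccEeGgMM grid (16·16=256): CcEEGGMM=4 CcEEGGMm=4 CcEEGgMM=8 CcEEGgMm=8 CcEEggMM=4 CcEEggMm=4 CcEeGGMM=8 CcEeGGMm=8 CcEeGgMM=16 CcEeGgMm=16 CcEeggMM=8 CcEeggMm=8 CceeGGMM=4 CceeGGMm=4 CceeGgMM=8 CceeGgMm=8 CceeggMM=4 CceeggMm=4 ccEEGGMM=4 ccEEGGMm=4 ccEEGgMM=8 ccEEGgMm=8 ccEEggMM=4 ccEEggMm=4 ccEeGGMM=8 ccEeGGMm=8 ccEeGgMM=16 ccEeGgMm=16 ccEeggMM=8 ccEeggMm=8 cceeGGMM=4 cceeGGMm=4 cceeGgMM=8 cceeGgMm=8 cceeggMM=4 cceeggMm=4
cceeGGMm hits 4/256; gcd=4; 4÷4/256÷4 = 1/64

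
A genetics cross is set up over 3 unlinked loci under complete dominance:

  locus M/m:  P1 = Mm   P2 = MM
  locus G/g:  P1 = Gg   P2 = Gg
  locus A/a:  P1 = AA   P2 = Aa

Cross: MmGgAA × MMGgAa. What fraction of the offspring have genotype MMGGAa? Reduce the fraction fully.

P(MMGGAa) = 1/16

MmGgAA gametes: MGA×2, MgA×2, mGA×2, mgA×2
MMGgAa gametes: MGA×2, MGa×2, MgA×2, Mga×2
MmGgAA×MMGgAa grid (8·8=64): MMGGAA=4 MMGGAa=4 MMGgAA=8 MMGgAa=8 MMggAA=4 MMggAa=4 MmGGAA=4 MmGGAa=4 MmGgAA=8 MmGgAa=8 MmggAA=4 MmggAa=4
MMGGAa hits 4/64; gcd=4; 4÷4/64÷4 = 1/16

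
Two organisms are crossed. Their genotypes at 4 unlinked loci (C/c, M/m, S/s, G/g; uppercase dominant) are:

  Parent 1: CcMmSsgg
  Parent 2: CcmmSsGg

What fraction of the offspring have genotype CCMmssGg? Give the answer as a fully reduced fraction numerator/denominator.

P(CCMmssGg) = 1/64

CcMmSsgg gametes: CMSg×2, CMsg×2, CmSg×2, Cmsg×2, cMSg×2, cMsg×2, cmSg×2, cmsg×2
CcmmSsGg gametes: CmSG×2, CmSg×2, CmsG×2, Cmsg×2, cmSG×2, cmSg×2, cmsG×2, cmsg×2
CcMmSsgg×CcmmSsGg grid (16·16=256): CCMmSSGg=4 CCMmSSgg=4 CCMmSsGg=8 CCMmSsgg=8 CCMmssGg=4 CCMmssgg=4 CCmmSSGg=4 CCmmSSgg=4 CCmmSsGg=8 CCmmSsgg=8 CCmmssGg=4 CCmmssgg=4 CcMmSSGg=8 CcMmSSgg=8 CcMmSsGg=16 CcMmSsgg=16 CcMmssGg=8 CcMmssgg=8 CcmmSSGg=8 CcmmSSgg=8 CcmmSsGg=16 CcmmSsgg=16 CcmmssGg=8 Ccmmssgg=8 ccMmSSGg=4 ccMmSSgg=4 ccMmSsGg=8 ccMmSsgg=8 ccMmssGg=4 ccMmssgg=4 ccmmSSGg=4 ccmmSSgg=4 ccmmSsGg=8 ccmmSsgg=8 ccmmssGg=4 ccmmssgg=4
CCMmssGg hits 4/256; gcd=4; 4÷4/256÷4 = 1/64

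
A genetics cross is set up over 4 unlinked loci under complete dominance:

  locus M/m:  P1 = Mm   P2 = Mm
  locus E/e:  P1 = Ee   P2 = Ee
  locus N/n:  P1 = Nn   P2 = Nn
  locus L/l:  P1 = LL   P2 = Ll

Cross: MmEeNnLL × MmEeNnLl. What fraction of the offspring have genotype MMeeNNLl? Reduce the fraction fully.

MmEeNnLL gametes: MENL×2, MEnL×2, MeNL×2, MenL×2, mENL×2, mEnL×2, meNL×2, menL×2
MmEeNnLl gametes: MENL×1, MENl×1, MEnL×1, MEnl×1, MeNL×1, MeNl×1, MenL×1, Menl×1, mENL×1, mENl×1, mEnL×1, mEnl×1, meNL×1, meNl×1, menL×1, menl×1
MmEeNnLL×MmEeNnLl grid (16·16=256): MMEENNLL=2 MMEENNLl=2 MMEENnLL=4 MMEENnLl=4 MMEEnnLL=2 MMEEnnLl=2 MMEeNNLL=4 MMEeNNLl=4 MMEeNnLL=8 MMEeNnLl=8 MMEennLL=4 MMEennLl=4 MMeeNNLL=2 MMeeNNLl=2 MMeeNnLL=4 MMeeNnLl=4 MMeennLL=2 MMeennLl=2 MmEENNLL=4 MmEENNLl=4 MmEENnLL=8 MmEENnLl=8 MmEEnnLL=4 MmEEnnLl=4 MmEeNNLL=8 MmEeNNLl=8 MmEeNnLL=16 MmEeNnLl=16 MmEennLL=8 MmEennLl=8 MmeeNNLL=4 MmeeNNLl=4 MmeeNnLL=8 MmeeNnLl=8 MmeennLL=4 MmeennLl=4 mmEENNLL=2 mmEENNLl=2 mmEENnLL=4 mmEENnLl=4 mmEEnnLL=2 mmEEnnLl=2 mmEeNNLL=4 mmEeNNLl=4 mmEeNnLL=8 mmEeNnLl=8 mmEennLL=4 mmEennLl=4 mmeeNNLL=2 mmeeNNLl=2 mmeeNnLL=4 mmeeNnLl=4 mmeennLL=2 mmeennLl=2
MMeeNNLl hits 2/256; gcd=2; 2÷2/256÷2 = 1/128

P(MMeeNNLl) = 1/128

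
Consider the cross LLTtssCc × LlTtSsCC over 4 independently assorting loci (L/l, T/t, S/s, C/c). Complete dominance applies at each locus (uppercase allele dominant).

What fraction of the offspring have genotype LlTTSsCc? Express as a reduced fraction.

LLTtssCc gametes: LTsC×4, LTsc×4, LtsC×4, Ltsc×4
LlTtSsCC gametes: LTSC×2, LTsC×2, LtSC×2, LtsC×2, lTSC×2, lTsC×2, ltSC×2, ltsC×2
LLTtssCc×LlTtSsCC grid (16·16=256): LLTTSsCC=8 LLTTSsCc=8 LLTTssCC=8 LLTTssCc=8 LLTtSsCC=16 LLTtSsCc=16 LLTtssCC=16 LLTtssCc=16 LLttSsCC=8 LLttSsCc=8 LLttssCC=8 LLttssCc=8 LlTTSsCC=8 LlTTSsCc=8 LlTTssCC=8 LlTTssCc=8 LlTtSsCC=16 LlTtSsCc=16 LlTtssCC=16 LlTtssCc=16 LlttSsCC=8 LlttSsCc=8 LlttssCC=8 LlttssCc=8
LlTTSsCc hits 8/256; gcd=8; 8÷8/256÷8 = 1/32

P(LlTTSsCc) = 1/32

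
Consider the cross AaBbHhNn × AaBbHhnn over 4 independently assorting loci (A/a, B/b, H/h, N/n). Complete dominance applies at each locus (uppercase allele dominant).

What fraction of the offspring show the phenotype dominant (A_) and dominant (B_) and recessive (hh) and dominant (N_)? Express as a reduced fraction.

P(A_ B_ hh N_) = 9/128

AaBbHhNn gametes: ABHN×1, ABHn×1, ABhN×1, ABhn×1, AbHN×1, AbHn×1, AbhN×1, Abhn×1, aBHN×1, aBHn×1, aBhN×1, aBhn×1, abHN×1, abHn×1, abhN×1, abhn×1
AaBbHhnn gametes: ABHn×2, ABhn×2, AbHn×2, Abhn×2, aBHn×2, aBhn×2, abHn×2, abhn×2
AaBbHhNn×AaBbHhnn grid (16·16=256): AABBHHNn=2 AABBHHnn=2 AABBHhNn=4 AABBHhnn=4 AABBhhNn=2 AABBhhnn=2 AABbHHNn=4 AABbHHnn=4 AABbHhNn=8 AABbHhnn=8 AABbhhNn=4 AABbhhnn=4 AAbbHHNn=2 AAbbHHnn=2 AAbbHhNn=4 AAbbHhnn=4 AAbbhhNn=2 AAbbhhnn=2 AaBBHHNn=4 AaBBHHnn=4 AaBBHhNn=8 AaBBHhnn=8 AaBBhhNn=4 AaBBhhnn=4 AaBbHHNn=8 AaBbHHnn=8 AaBbHhNn=16 AaBbHhnn=16 AaBbhhNn=8 AaBbhhnn=8 AabbHHNn=4 AabbHHnn=4 AabbHhNn=8 AabbHhnn=8 AabbhhNn=4 Aabbhhnn=4 aaBBHHNn=2 aaBBHHnn=2 aaBBHhNn=4 aaBBHhnn=4 aaBBhhNn=2 aaBBhhnn=2 aaBbHHNn=4 aaBbHHnn=4 aaBbHhNn=8 aaBbHhnn=8 aaBbhhNn=4 aaBbhhnn=4 aabbHHNn=2 aabbHHnn=2 aabbHhNn=4 aabbHhnn=4 aabbhhNn=2 aabbhhnn=2
A_ B_ hh N_ hits 18/256; gcd=2; 18÷2/256÷2 = 9/128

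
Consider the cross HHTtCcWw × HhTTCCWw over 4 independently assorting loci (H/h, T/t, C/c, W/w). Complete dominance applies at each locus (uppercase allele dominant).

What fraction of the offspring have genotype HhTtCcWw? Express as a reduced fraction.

HHTtCcWw gametes: HTCW×2, HTCw×2, HTcW×2, HTcw×2, HtCW×2, HtCw×2, HtcW×2, Htcw×2
HhTTCCWw gametes: HTCW×4, HTCw×4, hTCW×4, hTCw×4
HHTtCcWw×HhTTCCWw grid (16·16=256): HHTTCCWW=8 HHTTCCWw=16 HHTTCCww=8 HHTTCcWW=8 HHTTCcWw=16 HHTTCcww=8 HHTtCCWW=8 HHTtCCWw=16 HHTtCCww=8 HHTtCcWW=8 HHTtCcWw=16 HHTtCcww=8 HhTTCCWW=8 HhTTCCWw=16 HhTTCCww=8 HhTTCcWW=8 HhTTCcWw=16 HhTTCcww=8 HhTtCCWW=8 HhTtCCWw=16 HhTtCCww=8 HhTtCcWW=8 HhTtCcWw=16 HhTtCcww=8
HhTtCcWw hits 16/256; gcd=16; 16÷16/256÷16 = 1/16

P(HhTtCcWw) = 1/16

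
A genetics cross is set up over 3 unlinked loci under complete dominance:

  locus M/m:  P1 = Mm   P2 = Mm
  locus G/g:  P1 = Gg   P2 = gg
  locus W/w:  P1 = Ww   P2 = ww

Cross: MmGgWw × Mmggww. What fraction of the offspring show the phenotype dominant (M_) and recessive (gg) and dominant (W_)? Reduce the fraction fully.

P(M_ gg W_) = 3/16

MmGgWw gametes: MGW×1, MGw×1, MgW×1, Mgw×1, mGW×1, mGw×1, mgW×1, mgw×1
Mmggww gametes: Mgw×4, mgw×4
MmGgWw×Mmggww grid (8·8=64): MMGgWw=4 MMGgww=4 MMggWw=4 MMggww=4 MmGgWw=8 MmGgww=8 MmggWw=8 Mmggww=8 mmGgWw=4 mmGgww=4 mmggWw=4 mmggww=4
M_ gg W_ hits 12/64; gcd=4; 12÷4/64÷4 = 3/16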